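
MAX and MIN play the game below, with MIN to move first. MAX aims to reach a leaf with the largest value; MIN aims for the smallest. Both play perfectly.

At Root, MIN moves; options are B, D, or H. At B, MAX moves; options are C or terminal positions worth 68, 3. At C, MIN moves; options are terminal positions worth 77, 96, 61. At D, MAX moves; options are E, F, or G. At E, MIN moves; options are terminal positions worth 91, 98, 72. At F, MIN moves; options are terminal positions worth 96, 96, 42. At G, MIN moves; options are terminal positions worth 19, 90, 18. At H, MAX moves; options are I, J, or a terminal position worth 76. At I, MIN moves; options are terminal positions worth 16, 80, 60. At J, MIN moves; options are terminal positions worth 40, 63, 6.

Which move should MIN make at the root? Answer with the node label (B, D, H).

B

C (MIN): min(77, 96, 61) = 61
B (MAX): max(61, 68, 3) = 68
E (MIN): min(91, 98, 72) = 72
F (MIN): min(96, 96, 42) = 42
G (MIN): min(19, 90, 18) = 18
D (MAX): max(72, 42, 18) = 72
I (MIN): min(16, 80, 60) = 16
J (MIN): min(40, 63, 6) = 6
H (MAX): max(16, 6, 76) = 76
Root (MIN): min(68, 72, 76) = 68
MIN picks the child with the lowest value: B (value 68).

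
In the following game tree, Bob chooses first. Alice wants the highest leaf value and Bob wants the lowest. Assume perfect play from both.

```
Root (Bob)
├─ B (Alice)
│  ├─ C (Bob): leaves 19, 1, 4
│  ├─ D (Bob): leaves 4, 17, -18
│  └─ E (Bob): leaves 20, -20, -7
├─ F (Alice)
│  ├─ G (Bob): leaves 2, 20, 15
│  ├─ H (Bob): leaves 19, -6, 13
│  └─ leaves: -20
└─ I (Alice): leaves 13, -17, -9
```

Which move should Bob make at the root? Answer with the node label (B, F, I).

C (Bob): min(19, 1, 4) = 1
D (Bob): min(4, 17, -18) = -18
E (Bob): min(20, -20, -7) = -20
B (Alice): max(1, -18, -20) = 1
G (Bob): min(2, 20, 15) = 2
H (Bob): min(19, -6, 13) = -6
F (Alice): max(2, -6, -20) = 2
I (Alice): max(13, -17, -9) = 13
Root (Bob): min(1, 2, 13) = 1
Bob picks the child with the lowest value: B (value 1).

B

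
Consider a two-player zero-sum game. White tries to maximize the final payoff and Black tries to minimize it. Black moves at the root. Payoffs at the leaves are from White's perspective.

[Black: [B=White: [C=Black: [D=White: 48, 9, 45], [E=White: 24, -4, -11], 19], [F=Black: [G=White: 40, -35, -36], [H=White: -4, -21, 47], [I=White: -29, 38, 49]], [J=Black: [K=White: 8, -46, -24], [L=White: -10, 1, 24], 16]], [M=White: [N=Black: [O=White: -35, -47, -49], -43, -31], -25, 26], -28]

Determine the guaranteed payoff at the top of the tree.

-28

D (White): max(48, 9, 45) = 48
E (White): max(24, -4, -11) = 24
C (Black): min(48, 24, 19) = 19
G (White): max(40, -35, -36) = 40
H (White): max(-4, -21, 47) = 47
I (White): max(-29, 38, 49) = 49
F (Black): min(40, 47, 49) = 40
K (White): max(8, -46, -24) = 8
L (White): max(-10, 1, 24) = 24
J (Black): min(8, 24, 16) = 8
B (White): max(19, 40, 8) = 40
O (White): max(-35, -47, -49) = -35
N (Black): min(-35, -43, -31) = -43
M (White): max(-43, -25, 26) = 26
Root (Black): min(40, 26, -28) = -28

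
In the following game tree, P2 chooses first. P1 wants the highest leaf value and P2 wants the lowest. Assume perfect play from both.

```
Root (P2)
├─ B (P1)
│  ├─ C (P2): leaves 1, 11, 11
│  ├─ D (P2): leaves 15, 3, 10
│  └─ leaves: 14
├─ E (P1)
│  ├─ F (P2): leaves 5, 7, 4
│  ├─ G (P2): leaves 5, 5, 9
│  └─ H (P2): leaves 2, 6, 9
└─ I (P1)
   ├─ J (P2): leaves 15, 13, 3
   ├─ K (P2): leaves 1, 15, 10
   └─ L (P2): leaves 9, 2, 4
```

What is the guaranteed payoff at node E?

F: min(5, 7, 4) = 4
G: min(5, 5, 9) = 5
H: min(2, 6, 9) = 2
E: max(4, 5, 2) = 5

5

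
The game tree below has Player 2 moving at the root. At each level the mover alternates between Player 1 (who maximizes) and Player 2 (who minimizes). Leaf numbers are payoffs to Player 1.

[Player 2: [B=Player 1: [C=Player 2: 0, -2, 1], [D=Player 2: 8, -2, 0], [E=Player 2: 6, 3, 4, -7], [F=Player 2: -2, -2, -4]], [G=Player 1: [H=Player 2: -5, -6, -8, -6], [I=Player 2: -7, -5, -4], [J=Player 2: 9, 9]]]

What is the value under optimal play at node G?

H: min(-5, -6, -8, -6) = -8
I: min(-7, -5, -4) = -7
J: min(9, 9) = 9
G: max(-8, -7, 9) = 9

9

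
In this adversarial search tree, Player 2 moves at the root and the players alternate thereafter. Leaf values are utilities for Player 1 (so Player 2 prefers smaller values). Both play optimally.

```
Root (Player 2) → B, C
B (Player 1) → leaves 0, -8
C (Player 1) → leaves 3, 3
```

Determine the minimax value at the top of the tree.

0

B (Player 1): max(0, -8) = 0
C (Player 1): max(3, 3) = 3
Root (Player 2): min(0, 3) = 0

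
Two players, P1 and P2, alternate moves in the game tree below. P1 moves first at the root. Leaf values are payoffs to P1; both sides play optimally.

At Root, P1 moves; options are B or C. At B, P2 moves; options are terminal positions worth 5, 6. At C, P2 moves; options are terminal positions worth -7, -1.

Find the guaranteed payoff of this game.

B (P2): min(5, 6) = 5
C (P2): min(-7, -1) = -7
Root (P1): max(5, -7) = 5

5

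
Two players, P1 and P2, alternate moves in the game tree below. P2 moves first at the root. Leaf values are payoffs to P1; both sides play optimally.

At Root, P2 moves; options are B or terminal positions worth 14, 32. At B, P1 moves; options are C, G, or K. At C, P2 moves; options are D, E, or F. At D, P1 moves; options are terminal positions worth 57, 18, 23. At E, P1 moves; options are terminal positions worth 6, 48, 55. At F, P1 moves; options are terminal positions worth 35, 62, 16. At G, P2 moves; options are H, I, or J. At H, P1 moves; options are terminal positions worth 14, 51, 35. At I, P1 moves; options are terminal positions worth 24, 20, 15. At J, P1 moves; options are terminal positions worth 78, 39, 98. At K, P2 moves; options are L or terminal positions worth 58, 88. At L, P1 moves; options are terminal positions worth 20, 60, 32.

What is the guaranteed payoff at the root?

D (P1): max(57, 18, 23) = 57
E (P1): max(6, 48, 55) = 55
F (P1): max(35, 62, 16) = 62
C (P2): min(57, 55, 62) = 55
H (P1): max(14, 51, 35) = 51
I (P1): max(24, 20, 15) = 24
J (P1): max(78, 39, 98) = 98
G (P2): min(51, 24, 98) = 24
L (P1): max(20, 60, 32) = 60
K (P2): min(60, 58, 88) = 58
B (P1): max(55, 24, 58) = 58
Root (P2): min(58, 14, 32) = 14

14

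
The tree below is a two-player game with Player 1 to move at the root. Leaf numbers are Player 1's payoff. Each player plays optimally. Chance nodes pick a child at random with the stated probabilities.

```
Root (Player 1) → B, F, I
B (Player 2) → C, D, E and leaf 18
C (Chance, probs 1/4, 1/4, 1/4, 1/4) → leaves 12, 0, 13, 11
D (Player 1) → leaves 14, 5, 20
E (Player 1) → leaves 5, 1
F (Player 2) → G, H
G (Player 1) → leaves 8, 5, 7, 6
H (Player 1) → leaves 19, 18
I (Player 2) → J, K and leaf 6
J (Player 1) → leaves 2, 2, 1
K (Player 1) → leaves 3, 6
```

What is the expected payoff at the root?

8

C (Chance): 1/4·12 + 1/4·0 + 1/4·13 + 1/4·11 = 9
D (Player 1): max(14, 5, 20) = 20
E (Player 1): max(5, 1) = 5
B (Player 2): min(9, 20, 5, 18) = 5
G (Player 1): max(8, 5, 7, 6) = 8
H (Player 1): max(19, 18) = 19
F (Player 2): min(8, 19) = 8
J (Player 1): max(2, 2, 1) = 2
K (Player 1): max(3, 6) = 6
I (Player 2): min(2, 6, 6) = 2
Root (Player 1): max(5, 8, 2) = 8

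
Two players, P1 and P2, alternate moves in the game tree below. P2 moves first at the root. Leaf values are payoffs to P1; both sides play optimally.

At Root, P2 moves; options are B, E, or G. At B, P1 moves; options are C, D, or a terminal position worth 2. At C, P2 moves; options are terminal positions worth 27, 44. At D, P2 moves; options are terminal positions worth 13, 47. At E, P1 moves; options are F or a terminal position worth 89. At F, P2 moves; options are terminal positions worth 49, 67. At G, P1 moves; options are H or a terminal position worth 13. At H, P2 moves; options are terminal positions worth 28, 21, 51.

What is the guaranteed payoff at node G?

H: min(28, 21, 51) = 21
G: max(21, 13) = 21

21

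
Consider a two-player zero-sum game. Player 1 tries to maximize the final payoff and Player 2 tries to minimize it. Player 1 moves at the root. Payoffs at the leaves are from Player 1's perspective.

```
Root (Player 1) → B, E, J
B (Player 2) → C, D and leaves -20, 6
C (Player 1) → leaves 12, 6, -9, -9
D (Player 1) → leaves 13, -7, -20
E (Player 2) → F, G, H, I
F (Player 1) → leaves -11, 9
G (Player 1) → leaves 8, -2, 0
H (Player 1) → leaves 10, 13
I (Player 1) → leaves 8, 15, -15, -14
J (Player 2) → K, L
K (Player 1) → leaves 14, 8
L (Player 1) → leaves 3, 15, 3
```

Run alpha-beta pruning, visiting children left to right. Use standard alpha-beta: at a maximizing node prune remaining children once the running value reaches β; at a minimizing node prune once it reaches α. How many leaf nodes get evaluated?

C [α=-∞,β=+∞]: v=12
D [α=-∞,β=12]: v=13 after child 1 ≥ β → β-cutoff, skip 2
B [α=-∞,β=+∞]: v=-20
F [α=-20,β=+∞]: v=9
G [α=-20,β=9]: v=8
H [α=-20,β=8]: v=10 after child 1 ≥ β → β-cutoff, skip 1
I [α=-20,β=8]: v=8 after child 1 ≥ β → β-cutoff, skip 3
E [α=-20,β=+∞]: v=8
K [α=8,β=+∞]: v=14
L [α=8,β=14]: v=15 after child 2 ≥ β → β-cutoff, skip 1
J [α=8,β=+∞]: v=14
Root [α=-∞,β=+∞]: v=14
Leaves evaluated: 18 of 25.

18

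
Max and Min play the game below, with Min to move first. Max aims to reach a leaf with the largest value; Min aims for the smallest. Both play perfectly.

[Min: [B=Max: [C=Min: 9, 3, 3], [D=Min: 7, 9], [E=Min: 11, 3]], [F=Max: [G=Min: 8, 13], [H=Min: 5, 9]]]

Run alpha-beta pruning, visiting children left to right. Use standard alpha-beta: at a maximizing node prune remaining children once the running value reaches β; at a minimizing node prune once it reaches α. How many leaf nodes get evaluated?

C [α=-∞,β=+∞]: v=3
D [α=3,β=+∞]: v=7
E [α=7,β=+∞]: v=3
B [α=-∞,β=+∞]: v=7
G [α=-∞,β=7]: v=8
F [α=-∞,β=7]: v=8 after child 1 ≥ β → β-cutoff, skip 1
Root [α=-∞,β=+∞]: v=7
Leaves evaluated: 9 of 11.

9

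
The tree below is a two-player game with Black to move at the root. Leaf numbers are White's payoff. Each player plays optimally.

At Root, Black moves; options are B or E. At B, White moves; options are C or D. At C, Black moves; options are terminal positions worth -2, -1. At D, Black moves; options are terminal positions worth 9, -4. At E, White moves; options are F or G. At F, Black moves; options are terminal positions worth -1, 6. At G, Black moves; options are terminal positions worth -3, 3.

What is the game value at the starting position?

C (Black): min(-2, -1) = -2
D (Black): min(9, -4) = -4
B (White): max(-2, -4) = -2
F (Black): min(-1, 6) = -1
G (Black): min(-3, 3) = -3
E (White): max(-1, -3) = -1
Root (Black): min(-2, -1) = -2

-2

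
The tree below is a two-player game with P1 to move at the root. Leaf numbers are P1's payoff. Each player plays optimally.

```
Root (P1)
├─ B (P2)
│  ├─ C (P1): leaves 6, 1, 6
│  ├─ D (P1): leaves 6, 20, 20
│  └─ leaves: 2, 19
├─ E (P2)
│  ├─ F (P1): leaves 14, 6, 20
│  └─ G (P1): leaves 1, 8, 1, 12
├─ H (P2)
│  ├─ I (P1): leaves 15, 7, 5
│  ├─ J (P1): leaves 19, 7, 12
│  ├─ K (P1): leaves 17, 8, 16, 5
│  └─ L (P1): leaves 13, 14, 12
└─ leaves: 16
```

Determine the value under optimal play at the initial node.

16

C (P1): max(6, 1, 6) = 6
D (P1): max(6, 20, 20) = 20
B (P2): min(6, 20, 2, 19) = 2
F (P1): max(14, 6, 20) = 20
G (P1): max(1, 8, 1, 12) = 12
E (P2): min(20, 12) = 12
I (P1): max(15, 7, 5) = 15
J (P1): max(19, 7, 12) = 19
K (P1): max(17, 8, 16, 5) = 17
L (P1): max(13, 14, 12) = 14
H (P2): min(15, 19, 17, 14) = 14
Root (P1): max(2, 12, 14, 16) = 16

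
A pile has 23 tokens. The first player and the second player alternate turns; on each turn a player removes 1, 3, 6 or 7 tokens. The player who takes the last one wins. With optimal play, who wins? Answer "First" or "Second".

First

Positions where the player to move wins (W) vs loses (L):
i:   0  1  2  3  4  5  6  7  8  9 10 11 12 13 14 15 16 17 18 19 20 21 22 23
     L  W  L  W  L  W  W  W  W  W  W  W  L  W  L  W  L  W  W  W  W  W  W  W
Position 23 is W, so the first player wins.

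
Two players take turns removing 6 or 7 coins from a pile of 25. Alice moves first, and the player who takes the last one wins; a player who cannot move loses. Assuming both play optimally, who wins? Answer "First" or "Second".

First

i:   0  1  2  3  4  5  6  7  8  9 10 11 12 13 14 15 16 17 18 19 20 21 22 23 24 25
     L  L  L  L  L  L  W  W  W  W  W  W  W  L  L  L  L  L  L  W  W  W  W  W  W  W
Position 25 is W, so the first player wins.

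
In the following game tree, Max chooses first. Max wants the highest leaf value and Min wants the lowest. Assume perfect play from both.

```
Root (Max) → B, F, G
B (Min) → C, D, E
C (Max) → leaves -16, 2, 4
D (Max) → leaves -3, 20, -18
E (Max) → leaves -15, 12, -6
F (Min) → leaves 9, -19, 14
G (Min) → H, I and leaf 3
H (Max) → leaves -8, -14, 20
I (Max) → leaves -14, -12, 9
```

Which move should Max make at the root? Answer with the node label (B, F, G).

B

C (Max): max(-16, 2, 4) = 4
D (Max): max(-3, 20, -18) = 20
E (Max): max(-15, 12, -6) = 12
B (Min): min(4, 20, 12) = 4
F (Min): min(9, -19, 14) = -19
H (Max): max(-8, -14, 20) = 20
I (Max): max(-14, -12, 9) = 9
G (Min): min(20, 9, 3) = 3
Root (Max): max(4, -19, 3) = 4
Max picks the child with the highest value: B (value 4).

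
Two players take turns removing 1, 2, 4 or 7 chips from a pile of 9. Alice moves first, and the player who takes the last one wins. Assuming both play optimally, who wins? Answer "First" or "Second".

i:   0  1  2  3  4  5  6  7  8  9
     L  W  W  L  W  W  L  W  W  L
Position 9 is L, so the second player wins.

Second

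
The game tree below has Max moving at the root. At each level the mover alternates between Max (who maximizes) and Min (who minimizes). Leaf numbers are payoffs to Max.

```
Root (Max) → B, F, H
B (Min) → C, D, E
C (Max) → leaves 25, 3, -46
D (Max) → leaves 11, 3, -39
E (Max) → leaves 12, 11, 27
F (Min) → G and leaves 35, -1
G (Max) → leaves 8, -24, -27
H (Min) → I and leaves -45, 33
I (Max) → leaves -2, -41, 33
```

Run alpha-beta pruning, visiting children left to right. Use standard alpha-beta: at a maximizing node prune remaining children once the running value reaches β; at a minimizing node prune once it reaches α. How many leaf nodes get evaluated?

14

C [α=-∞,β=+∞]: v=25
D [α=-∞,β=25]: v=11
E [α=-∞,β=11]: v=12 after child 1 ≥ β → β-cutoff, skip 2
B [α=-∞,β=+∞]: v=11
G [α=11,β=+∞]: v=8
F [α=11,β=+∞]: v=8 after child 1 ≤ α → α-cutoff, skip 2
I [α=11,β=+∞]: v=33
H [α=11,β=+∞]: v=-45 after child 2 ≤ α → α-cutoff, skip 1
Root [α=-∞,β=+∞]: v=11
Leaves evaluated: 14 of 19.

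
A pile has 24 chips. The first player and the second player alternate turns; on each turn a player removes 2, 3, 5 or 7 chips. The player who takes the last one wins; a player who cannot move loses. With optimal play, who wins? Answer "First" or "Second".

First

W/L table (W = player to move can force a win):
i:   0  1  2  3  4  5  6  7  8  9 10 11 12 13 14 15 16 17 18 19 20 21 22 23 24
     L  L  W  W  W  W  W  W  W  L  L  W  W  W  W  W  W  W  L  L  W  W  W  W  W
Position 24 is W, so the first player wins.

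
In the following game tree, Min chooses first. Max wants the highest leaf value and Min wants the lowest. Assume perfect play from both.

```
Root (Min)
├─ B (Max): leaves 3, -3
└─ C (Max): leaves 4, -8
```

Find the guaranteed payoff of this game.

3

B (Max): max(3, -3) = 3
C (Max): max(4, -8) = 4
Root (Min): min(3, 4) = 3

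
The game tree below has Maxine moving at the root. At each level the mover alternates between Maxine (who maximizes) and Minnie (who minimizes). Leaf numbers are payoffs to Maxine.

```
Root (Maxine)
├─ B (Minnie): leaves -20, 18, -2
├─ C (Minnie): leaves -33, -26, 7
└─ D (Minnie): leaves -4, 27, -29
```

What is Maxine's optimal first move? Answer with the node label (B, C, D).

B

B (Minnie): min(-20, 18, -2) = -20
C (Minnie): min(-33, -26, 7) = -33
D (Minnie): min(-4, 27, -29) = -29
Root (Maxine): max(-20, -33, -29) = -20
Maxine picks the child with the highest value: B (value -20).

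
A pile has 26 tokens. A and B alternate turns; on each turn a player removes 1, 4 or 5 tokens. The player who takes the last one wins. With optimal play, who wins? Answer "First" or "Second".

i:   0  1  2  3  4  5  6  7  8  9 10 11 12 13 14 15 16 17 18 19 20 21 22 23 24 25 26
     L  W  L  W  W  W  W  W  L  W  L  W  W  W  W  W  L  W  L  W  W  W  W  W  L  W  L
Position 26 is L, so the second player wins.

Second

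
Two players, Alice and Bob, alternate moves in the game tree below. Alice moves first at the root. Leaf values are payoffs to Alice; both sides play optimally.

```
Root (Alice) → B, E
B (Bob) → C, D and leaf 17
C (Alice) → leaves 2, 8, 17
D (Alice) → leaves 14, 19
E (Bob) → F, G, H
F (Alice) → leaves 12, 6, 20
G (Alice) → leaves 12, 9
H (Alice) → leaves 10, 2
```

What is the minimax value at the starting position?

17

C (Alice): max(2, 8, 17) = 17
D (Alice): max(14, 19) = 19
B (Bob): min(17, 19, 17) = 17
F (Alice): max(12, 6, 20) = 20
G (Alice): max(12, 9) = 12
H (Alice): max(10, 2) = 10
E (Bob): min(20, 12, 10) = 10
Root (Alice): max(17, 10) = 17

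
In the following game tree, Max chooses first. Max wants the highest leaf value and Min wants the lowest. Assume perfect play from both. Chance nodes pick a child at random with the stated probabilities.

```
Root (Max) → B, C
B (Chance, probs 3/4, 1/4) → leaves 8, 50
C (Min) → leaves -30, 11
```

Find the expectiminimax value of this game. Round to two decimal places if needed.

B (Chance): 3/4·8 + 1/4·50 = 18.5
C (Min): min(-30, 11) = -30
Root (Max): max(18.5, -30) = 18.5

18.5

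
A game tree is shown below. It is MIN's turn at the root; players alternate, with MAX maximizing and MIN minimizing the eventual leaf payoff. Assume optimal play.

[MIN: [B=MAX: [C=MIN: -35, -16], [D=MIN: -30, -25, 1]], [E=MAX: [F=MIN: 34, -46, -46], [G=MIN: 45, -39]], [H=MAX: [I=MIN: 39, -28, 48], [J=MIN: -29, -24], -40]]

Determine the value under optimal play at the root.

-39

C (MIN): min(-35, -16) = -35
D (MIN): min(-30, -25, 1) = -30
B (MAX): max(-35, -30) = -30
F (MIN): min(34, -46, -46) = -46
G (MIN): min(45, -39) = -39
E (MAX): max(-46, -39) = -39
I (MIN): min(39, -28, 48) = -28
J (MIN): min(-29, -24) = -29
H (MAX): max(-28, -29, -40) = -28
Root (MIN): min(-30, -39, -28) = -39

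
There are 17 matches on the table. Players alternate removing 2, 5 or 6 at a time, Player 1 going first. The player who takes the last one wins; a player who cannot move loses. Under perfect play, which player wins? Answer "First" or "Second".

First

Mark each pile size as W (mover wins) or L (mover loses):
i:   0  1  2  3  4  5  6  7  8  9 10 11 12 13 14 15 16 17
     L  L  W  W  L  W  W  W  L  W  W  L  L  W  W  L  W  W
Position 17 is W, so the first player wins.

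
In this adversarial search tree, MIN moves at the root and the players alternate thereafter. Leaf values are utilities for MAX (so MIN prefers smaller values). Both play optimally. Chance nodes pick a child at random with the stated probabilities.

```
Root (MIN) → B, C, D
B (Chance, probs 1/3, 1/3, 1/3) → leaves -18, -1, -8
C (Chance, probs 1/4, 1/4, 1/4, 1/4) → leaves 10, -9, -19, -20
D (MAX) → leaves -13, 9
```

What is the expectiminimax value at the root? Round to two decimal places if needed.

B (Chance): 1/3·-18 + 1/3·-1 + 1/3·-8 = -9
C (Chance): 1/4·10 + 1/4·-9 + 1/4·-19 + 1/4·-20 = -9.5
D (MAX): max(-13, 9) = 9
Root (MIN): min(-9, -9.5, 9) = -9.5

-9.5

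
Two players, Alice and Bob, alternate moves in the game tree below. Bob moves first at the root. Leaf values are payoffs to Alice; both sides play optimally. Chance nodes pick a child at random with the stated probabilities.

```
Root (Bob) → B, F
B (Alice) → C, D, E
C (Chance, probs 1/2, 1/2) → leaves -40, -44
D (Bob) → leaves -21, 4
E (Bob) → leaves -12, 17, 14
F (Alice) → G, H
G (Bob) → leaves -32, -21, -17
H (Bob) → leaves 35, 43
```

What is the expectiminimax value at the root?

-12

C (Chance): 1/2·-40 + 1/2·-44 = -42
D (Bob): min(-21, 4) = -21
E (Bob): min(-12, 17, 14) = -12
B (Alice): max(-42, -21, -12) = -12
G (Bob): min(-32, -21, -17) = -32
H (Bob): min(35, 43) = 35
F (Alice): max(-32, 35) = 35
Root (Bob): min(-12, 35) = -12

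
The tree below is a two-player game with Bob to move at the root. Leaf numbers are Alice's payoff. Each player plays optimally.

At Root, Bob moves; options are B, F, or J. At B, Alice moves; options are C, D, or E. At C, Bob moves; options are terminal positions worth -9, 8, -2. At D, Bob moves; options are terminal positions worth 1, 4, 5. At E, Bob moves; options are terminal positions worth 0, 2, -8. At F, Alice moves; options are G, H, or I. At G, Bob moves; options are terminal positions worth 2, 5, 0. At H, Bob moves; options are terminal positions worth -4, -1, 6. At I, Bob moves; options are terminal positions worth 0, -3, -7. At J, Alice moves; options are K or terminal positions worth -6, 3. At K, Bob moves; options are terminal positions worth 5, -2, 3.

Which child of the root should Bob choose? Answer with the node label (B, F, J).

F

C (Bob): min(-9, 8, -2) = -9
D (Bob): min(1, 4, 5) = 1
E (Bob): min(0, 2, -8) = -8
B (Alice): max(-9, 1, -8) = 1
G (Bob): min(2, 5, 0) = 0
H (Bob): min(-4, -1, 6) = -4
I (Bob): min(0, -3, -7) = -7
F (Alice): max(0, -4, -7) = 0
K (Bob): min(5, -2, 3) = -2
J (Alice): max(-2, -6, 3) = 3
Root (Bob): min(1, 0, 3) = 0
Bob picks the child with the lowest value: F (value 0).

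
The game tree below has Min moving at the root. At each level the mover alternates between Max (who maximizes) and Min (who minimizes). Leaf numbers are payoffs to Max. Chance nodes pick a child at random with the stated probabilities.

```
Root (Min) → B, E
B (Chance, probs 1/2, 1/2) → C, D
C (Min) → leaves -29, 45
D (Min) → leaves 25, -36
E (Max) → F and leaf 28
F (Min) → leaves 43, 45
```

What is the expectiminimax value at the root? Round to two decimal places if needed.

-32.5

C (Min): min(-29, 45) = -29
D (Min): min(25, -36) = -36
B (Chance): 1/2·-29 + 1/2·-36 = -32.5
F (Min): min(43, 45) = 43
E (Max): max(43, 28) = 43
Root (Min): min(-32.5, 43) = -32.5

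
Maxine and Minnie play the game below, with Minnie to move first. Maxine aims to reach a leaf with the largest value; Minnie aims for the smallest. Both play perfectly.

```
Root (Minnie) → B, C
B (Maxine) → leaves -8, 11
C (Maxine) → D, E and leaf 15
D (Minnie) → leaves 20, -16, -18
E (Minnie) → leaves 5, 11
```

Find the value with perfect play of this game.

B (Maxine): max(-8, 11) = 11
D (Minnie): min(20, -16, -18) = -18
E (Minnie): min(5, 11) = 5
C (Maxine): max(-18, 5, 15) = 15
Root (Minnie): min(11, 15) = 11

11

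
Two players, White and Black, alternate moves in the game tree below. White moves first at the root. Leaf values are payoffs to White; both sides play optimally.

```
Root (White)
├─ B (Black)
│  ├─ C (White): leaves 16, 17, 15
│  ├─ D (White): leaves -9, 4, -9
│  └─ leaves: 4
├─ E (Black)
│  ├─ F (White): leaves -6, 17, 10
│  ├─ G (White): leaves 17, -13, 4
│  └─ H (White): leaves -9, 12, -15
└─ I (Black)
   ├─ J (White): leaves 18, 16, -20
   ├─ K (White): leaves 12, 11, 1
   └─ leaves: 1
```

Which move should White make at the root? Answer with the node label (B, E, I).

E

C (White): max(16, 17, 15) = 17
D (White): max(-9, 4, -9) = 4
B (Black): min(17, 4, 4) = 4
F (White): max(-6, 17, 10) = 17
G (White): max(17, -13, 4) = 17
H (White): max(-9, 12, -15) = 12
E (Black): min(17, 17, 12) = 12
J (White): max(18, 16, -20) = 18
K (White): max(12, 11, 1) = 12
I (Black): min(18, 12, 1) = 1
Root (White): max(4, 12, 1) = 12
White picks the child with the highest value: E (value 12).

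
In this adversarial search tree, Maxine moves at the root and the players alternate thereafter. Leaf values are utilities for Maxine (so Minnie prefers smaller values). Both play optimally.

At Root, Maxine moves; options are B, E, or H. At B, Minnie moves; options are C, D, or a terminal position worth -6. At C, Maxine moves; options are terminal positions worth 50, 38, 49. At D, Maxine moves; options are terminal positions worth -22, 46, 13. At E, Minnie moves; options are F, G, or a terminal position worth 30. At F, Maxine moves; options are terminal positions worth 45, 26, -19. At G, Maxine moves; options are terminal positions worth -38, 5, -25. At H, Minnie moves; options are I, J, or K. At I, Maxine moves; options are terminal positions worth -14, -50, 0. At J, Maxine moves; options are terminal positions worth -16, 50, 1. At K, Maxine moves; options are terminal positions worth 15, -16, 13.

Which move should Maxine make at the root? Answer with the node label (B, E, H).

E

C (Maxine): max(50, 38, 49) = 50
D (Maxine): max(-22, 46, 13) = 46
B (Minnie): min(50, 46, -6) = -6
F (Maxine): max(45, 26, -19) = 45
G (Maxine): max(-38, 5, -25) = 5
E (Minnie): min(45, 5, 30) = 5
I (Maxine): max(-14, -50, 0) = 0
J (Maxine): max(-16, 50, 1) = 50
K (Maxine): max(15, -16, 13) = 15
H (Minnie): min(0, 50, 15) = 0
Root (Maxine): max(-6, 5, 0) = 5
Maxine picks the child with the highest value: E (value 5).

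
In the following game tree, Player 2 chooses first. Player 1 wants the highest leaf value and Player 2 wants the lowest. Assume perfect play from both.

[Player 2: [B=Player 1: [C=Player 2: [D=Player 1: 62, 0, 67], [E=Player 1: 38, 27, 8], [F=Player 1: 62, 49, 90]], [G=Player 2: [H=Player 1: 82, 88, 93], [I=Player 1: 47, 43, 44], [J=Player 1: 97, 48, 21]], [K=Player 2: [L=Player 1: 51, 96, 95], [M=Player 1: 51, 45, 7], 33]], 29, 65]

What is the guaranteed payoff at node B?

47

D: max(62, 0, 67) = 67
E: max(38, 27, 8) = 38
F: max(62, 49, 90) = 90
C: min(67, 38, 90) = 38
H: max(82, 88, 93) = 93
I: max(47, 43, 44) = 47
J: max(97, 48, 21) = 97
G: min(93, 47, 97) = 47
L: max(51, 96, 95) = 96
M: max(51, 45, 7) = 51
K: min(96, 51, 33) = 33
B: max(38, 47, 33) = 47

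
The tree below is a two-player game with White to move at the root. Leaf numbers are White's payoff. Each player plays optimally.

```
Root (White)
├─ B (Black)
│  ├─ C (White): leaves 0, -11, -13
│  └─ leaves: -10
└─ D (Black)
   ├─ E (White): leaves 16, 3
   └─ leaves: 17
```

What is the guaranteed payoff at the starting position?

16

C (White): max(0, -11, -13) = 0
B (Black): min(0, -10) = -10
E (White): max(16, 3) = 16
D (Black): min(16, 17) = 16
Root (White): max(-10, 16) = 16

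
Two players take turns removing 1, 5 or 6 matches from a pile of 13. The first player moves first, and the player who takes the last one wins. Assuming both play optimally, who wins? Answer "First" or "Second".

Second

W/L table (W = player to move can force a win):
i:   0  1  2  3  4  5  6  7  8  9 10 11 12 13
     L  W  L  W  L  W  W  W  W  W  W  L  W  L
Position 13 is L, so the second player wins.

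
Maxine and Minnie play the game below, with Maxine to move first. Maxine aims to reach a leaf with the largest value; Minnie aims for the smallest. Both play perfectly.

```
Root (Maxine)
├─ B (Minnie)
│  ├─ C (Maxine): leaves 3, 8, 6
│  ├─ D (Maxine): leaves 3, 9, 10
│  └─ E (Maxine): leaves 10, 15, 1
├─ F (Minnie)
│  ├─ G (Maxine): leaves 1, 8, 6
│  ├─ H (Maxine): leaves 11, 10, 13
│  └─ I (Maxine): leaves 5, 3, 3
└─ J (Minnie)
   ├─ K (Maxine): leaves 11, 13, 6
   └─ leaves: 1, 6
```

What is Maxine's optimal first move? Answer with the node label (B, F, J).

C (Maxine): max(3, 8, 6) = 8
D (Maxine): max(3, 9, 10) = 10
E (Maxine): max(10, 15, 1) = 15
B (Minnie): min(8, 10, 15) = 8
G (Maxine): max(1, 8, 6) = 8
H (Maxine): max(11, 10, 13) = 13
I (Maxine): max(5, 3, 3) = 5
F (Minnie): min(8, 13, 5) = 5
K (Maxine): max(11, 13, 6) = 13
J (Minnie): min(13, 1, 6) = 1
Root (Maxine): max(8, 5, 1) = 8
Maxine picks the child with the highest value: B (value 8).

B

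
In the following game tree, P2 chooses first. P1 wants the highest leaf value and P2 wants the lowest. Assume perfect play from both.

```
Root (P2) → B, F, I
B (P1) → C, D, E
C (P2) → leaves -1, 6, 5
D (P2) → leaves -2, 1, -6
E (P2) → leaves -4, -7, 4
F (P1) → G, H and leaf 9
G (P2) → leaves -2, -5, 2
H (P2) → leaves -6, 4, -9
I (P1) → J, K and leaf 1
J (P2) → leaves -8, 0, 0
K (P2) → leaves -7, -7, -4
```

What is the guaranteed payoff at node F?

G: min(-2, -5, 2) = -5
H: min(-6, 4, -9) = -9
F: max(-5, -9, 9) = 9

9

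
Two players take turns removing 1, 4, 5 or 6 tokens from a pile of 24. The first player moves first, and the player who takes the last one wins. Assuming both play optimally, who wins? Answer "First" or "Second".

Positions where the player to move wins (W) vs loses (L):
i:   0  1  2  3  4  5  6  7  8  9 10 11 12 13 14 15 16 17 18 19 20 21 22 23 24
     L  W  L  W  W  W  W  W  W  L  W  L  W  W  W  W  W  W  L  W  L  W  W  W  W
Position 24 is W, so the first player wins.

First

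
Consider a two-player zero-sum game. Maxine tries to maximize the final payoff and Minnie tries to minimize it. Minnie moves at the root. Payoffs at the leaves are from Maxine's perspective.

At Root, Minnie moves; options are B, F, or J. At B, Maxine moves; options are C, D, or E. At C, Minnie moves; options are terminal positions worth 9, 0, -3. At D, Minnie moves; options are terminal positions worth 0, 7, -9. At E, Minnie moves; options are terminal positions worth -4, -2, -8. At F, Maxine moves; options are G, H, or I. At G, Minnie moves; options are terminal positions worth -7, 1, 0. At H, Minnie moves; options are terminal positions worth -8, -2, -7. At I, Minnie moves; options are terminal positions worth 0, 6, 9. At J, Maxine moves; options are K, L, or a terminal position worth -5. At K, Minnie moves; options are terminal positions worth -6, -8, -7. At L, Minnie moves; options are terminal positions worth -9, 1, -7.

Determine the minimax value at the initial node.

-5

C (Minnie): min(9, 0, -3) = -3
D (Minnie): min(0, 7, -9) = -9
E (Minnie): min(-4, -2, -8) = -8
B (Maxine): max(-3, -9, -8) = -3
G (Minnie): min(-7, 1, 0) = -7
H (Minnie): min(-8, -2, -7) = -8
I (Minnie): min(0, 6, 9) = 0
F (Maxine): max(-7, -8, 0) = 0
K (Minnie): min(-6, -8, -7) = -8
L (Minnie): min(-9, 1, -7) = -9
J (Maxine): max(-8, -9, -5) = -5
Root (Minnie): min(-3, 0, -5) = -5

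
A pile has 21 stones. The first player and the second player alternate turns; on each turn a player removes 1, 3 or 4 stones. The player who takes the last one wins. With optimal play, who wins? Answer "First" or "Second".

Positions where the player to move wins (W) vs loses (L):
i:   0  1  2  3  4  5  6  7  8  9 10 11 12 13 14 15 16 17 18 19 20 21
     L  W  L  W  W  W  W  L  W  L  W  W  W  W  L  W  L  W  W  W  W  L
Position 21 is L, so the second player wins.

Second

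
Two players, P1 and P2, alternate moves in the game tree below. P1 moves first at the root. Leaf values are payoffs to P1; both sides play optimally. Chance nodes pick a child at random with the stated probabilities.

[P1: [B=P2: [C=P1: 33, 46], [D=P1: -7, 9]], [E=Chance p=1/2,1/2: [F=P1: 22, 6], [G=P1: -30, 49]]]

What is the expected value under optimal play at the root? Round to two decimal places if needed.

35.5

C (P1): max(33, 46) = 46
D (P1): max(-7, 9) = 9
B (P2): min(46, 9) = 9
F (P1): max(22, 6) = 22
G (P1): max(-30, 49) = 49
E (Chance): 1/2·22 + 1/2·49 = 35.5
Root (P1): max(9, 35.5) = 35.5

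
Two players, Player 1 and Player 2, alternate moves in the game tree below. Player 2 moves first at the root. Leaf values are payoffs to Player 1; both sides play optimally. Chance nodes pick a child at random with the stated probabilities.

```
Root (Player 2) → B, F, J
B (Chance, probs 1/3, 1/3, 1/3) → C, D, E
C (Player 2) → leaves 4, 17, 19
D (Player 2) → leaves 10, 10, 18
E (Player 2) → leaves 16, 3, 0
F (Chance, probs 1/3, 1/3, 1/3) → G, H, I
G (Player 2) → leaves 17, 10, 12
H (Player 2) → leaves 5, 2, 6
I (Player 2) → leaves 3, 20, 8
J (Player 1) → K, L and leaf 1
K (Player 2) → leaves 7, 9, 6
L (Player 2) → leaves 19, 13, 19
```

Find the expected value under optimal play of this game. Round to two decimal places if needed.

4.67

C (Player 2): min(4, 17, 19) = 4
D (Player 2): min(10, 10, 18) = 10
E (Player 2): min(16, 3, 0) = 0
B (Chance): 1/3·4 + 1/3·10 + 1/3·0 = 4.67
G (Player 2): min(17, 10, 12) = 10
H (Player 2): min(5, 2, 6) = 2
I (Player 2): min(3, 20, 8) = 3
F (Chance): 1/3·10 + 1/3·2 + 1/3·3 = 5
K (Player 2): min(7, 9, 6) = 6
L (Player 2): min(19, 13, 19) = 13
J (Player 1): max(6, 13, 1) = 13
Root (Player 2): min(4.67, 5, 13) = 4.67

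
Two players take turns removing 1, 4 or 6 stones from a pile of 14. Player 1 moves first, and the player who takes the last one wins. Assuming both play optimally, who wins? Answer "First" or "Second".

Mark each pile size as W (mover wins) or L (mover loses):
i:   0  1  2  3  4  5  6  7  8  9 10 11 12 13 14
     L  W  L  W  W  L  W  L  W  W  L  W  L  W  W
Position 14 is W, so the first player wins.

First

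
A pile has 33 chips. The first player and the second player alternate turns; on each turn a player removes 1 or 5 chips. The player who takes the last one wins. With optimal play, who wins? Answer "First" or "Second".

First

W/L table (W = player to move can force a win):
i:   0  1  2  3  4  5  6  7  8  9 10 11 12 13 14 15 16 17 18 19 20 21 22 23 24 25 26 27 28 29 30 31 32 33
     L  W  L  W  L  W  L  W  L  W  L  W  L  W  L  W  L  W  L  W  L  W  L  W  L  W  L  W  L  W  L  W  L  W
Position 33 is W, so the first player wins.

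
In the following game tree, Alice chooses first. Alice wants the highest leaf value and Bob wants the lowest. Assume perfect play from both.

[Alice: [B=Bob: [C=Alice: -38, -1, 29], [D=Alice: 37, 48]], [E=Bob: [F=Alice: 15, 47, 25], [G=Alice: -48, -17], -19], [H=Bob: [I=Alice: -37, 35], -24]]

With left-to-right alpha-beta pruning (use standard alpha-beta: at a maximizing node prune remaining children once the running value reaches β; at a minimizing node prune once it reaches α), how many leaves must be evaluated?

12

C [α=-∞,β=+∞]: v=29
D [α=-∞,β=29]: v=37 after child 1 ≥ β → β-cutoff, skip 1
B [α=-∞,β=+∞]: v=29
F [α=29,β=+∞]: v=47
G [α=29,β=47]: v=-17
E [α=29,β=+∞]: v=-17 after child 2 ≤ α → α-cutoff, skip 1
I [α=29,β=+∞]: v=35
H [α=29,β=+∞]: v=-24
Root [α=-∞,β=+∞]: v=29
Leaves evaluated: 12 of 14.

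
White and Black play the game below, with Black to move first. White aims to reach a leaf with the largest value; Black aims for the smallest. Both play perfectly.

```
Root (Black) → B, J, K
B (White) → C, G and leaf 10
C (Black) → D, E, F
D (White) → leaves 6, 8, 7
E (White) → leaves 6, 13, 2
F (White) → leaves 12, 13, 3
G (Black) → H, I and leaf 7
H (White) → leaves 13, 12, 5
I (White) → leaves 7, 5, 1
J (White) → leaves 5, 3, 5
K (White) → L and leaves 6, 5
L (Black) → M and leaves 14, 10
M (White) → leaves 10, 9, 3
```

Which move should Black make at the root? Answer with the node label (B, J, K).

D (White): max(6, 8, 7) = 8
E (White): max(6, 13, 2) = 13
F (White): max(12, 13, 3) = 13
C (Black): min(8, 13, 13) = 8
H (White): max(13, 12, 5) = 13
I (White): max(7, 5, 1) = 7
G (Black): min(13, 7, 7) = 7
B (White): max(8, 7, 10) = 10
J (White): max(5, 3, 5) = 5
M (White): max(10, 9, 3) = 10
L (Black): min(10, 14, 10) = 10
K (White): max(10, 6, 5) = 10
Root (Black): min(10, 5, 10) = 5
Black picks the child with the lowest value: J (value 5).

J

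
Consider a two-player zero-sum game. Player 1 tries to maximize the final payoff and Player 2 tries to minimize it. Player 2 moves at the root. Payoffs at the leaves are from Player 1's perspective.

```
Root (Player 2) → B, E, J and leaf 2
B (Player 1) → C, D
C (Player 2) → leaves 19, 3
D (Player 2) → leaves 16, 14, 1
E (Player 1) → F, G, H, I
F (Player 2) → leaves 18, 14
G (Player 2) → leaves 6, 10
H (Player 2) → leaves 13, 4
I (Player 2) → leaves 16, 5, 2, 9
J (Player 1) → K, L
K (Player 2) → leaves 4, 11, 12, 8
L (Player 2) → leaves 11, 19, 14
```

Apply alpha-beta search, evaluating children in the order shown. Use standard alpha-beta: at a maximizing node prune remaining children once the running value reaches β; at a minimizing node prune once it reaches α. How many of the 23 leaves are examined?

12

C [α=-∞,β=+∞]: v=3
D [α=3,β=+∞]: v=1
B [α=-∞,β=+∞]: v=3
F [α=-∞,β=3]: v=14
E [α=-∞,β=3]: v=14 after child 1 ≥ β → β-cutoff, skip 3
K [α=-∞,β=3]: v=4
J [α=-∞,β=3]: v=4 after child 1 ≥ β → β-cutoff, skip 1
Root [α=-∞,β=+∞]: v=2
Leaves evaluated: 12 of 23.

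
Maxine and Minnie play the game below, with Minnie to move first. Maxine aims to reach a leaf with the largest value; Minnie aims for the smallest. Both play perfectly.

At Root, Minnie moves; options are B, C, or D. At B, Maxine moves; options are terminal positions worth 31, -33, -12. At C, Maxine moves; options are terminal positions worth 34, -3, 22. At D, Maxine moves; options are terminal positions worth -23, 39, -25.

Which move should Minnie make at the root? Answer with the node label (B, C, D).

B (Maxine): max(31, -33, -12) = 31
C (Maxine): max(34, -3, 22) = 34
D (Maxine): max(-23, 39, -25) = 39
Root (Minnie): min(31, 34, 39) = 31
Minnie picks the child with the lowest value: B (value 31).

B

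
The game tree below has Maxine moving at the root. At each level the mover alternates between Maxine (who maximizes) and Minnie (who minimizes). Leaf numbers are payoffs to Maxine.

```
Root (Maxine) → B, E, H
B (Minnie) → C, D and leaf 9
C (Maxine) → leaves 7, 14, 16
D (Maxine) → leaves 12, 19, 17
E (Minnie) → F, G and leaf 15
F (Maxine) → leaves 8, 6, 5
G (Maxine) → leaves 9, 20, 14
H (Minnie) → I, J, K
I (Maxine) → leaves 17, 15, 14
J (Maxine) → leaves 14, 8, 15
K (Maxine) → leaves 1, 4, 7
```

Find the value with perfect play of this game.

9

C (Maxine): max(7, 14, 16) = 16
D (Maxine): max(12, 19, 17) = 19
B (Minnie): min(16, 19, 9) = 9
F (Maxine): max(8, 6, 5) = 8
G (Maxine): max(9, 20, 14) = 20
E (Minnie): min(8, 20, 15) = 8
I (Maxine): max(17, 15, 14) = 17
J (Maxine): max(14, 8, 15) = 15
K (Maxine): max(1, 4, 7) = 7
H (Minnie): min(17, 15, 7) = 7
Root (Maxine): max(9, 8, 7) = 9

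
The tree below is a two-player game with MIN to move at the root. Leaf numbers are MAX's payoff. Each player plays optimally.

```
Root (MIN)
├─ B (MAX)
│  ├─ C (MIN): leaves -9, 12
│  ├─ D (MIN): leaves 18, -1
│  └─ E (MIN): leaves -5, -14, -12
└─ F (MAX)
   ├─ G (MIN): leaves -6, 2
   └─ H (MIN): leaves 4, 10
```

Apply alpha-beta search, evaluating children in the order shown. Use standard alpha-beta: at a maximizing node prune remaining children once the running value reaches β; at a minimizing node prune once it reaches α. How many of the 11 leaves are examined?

9

C [α=-∞,β=+∞]: v=-9
D [α=-9,β=+∞]: v=-1
E [α=-1,β=+∞]: v=-5 after child 1 ≤ α → α-cutoff, skip 2
B [α=-∞,β=+∞]: v=-1
G [α=-∞,β=-1]: v=-6
H [α=-6,β=-1]: v=4
F [α=-∞,β=-1]: v=4
Root [α=-∞,β=+∞]: v=-1
Leaves evaluated: 9 of 11.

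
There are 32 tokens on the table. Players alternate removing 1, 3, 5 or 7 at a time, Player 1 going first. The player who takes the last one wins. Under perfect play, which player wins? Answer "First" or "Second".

Positions where the player to move wins (W) vs loses (L):
i:   0  1  2  3  4  5  6  7  8  9 10 11 12 13 14 15 16 17 18 19 20 21 22 23 24 25 26 27 28 29 30 31 32
     L  W  L  W  L  W  L  W  L  W  L  W  L  W  L  W  L  W  L  W  L  W  L  W  L  W  L  W  L  W  L  W  L
Position 32 is L, so the second player wins.

Second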